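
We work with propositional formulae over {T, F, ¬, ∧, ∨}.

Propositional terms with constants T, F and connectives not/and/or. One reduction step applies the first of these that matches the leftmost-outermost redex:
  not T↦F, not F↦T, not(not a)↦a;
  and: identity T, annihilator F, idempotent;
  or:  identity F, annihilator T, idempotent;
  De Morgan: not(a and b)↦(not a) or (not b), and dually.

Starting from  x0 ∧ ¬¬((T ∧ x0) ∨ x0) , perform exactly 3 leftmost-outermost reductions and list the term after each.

  start: x0 ∧ ¬¬((T ∧ x0) ∨ x0)
  [1] x0 ∧ ((T ∧ x0) ∨ x0)
  [2] x0 ∧ (x0 ∨ x0)
  [3] x0 ∧ x0

Answer: after 3 steps: x0 ∧ x0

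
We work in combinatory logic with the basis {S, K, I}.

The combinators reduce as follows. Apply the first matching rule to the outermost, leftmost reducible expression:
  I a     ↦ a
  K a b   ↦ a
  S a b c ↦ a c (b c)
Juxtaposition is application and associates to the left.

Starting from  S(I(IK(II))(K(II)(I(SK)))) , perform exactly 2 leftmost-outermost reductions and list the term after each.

Answer: after 2 steps: S(K(II)(K(II)(I(SK))))

Working:
  start: S(I(IK(II))(K(II)(I(SK))))
  [1] S(IK(II)(K(II)(I(SK))))
  [2] S(K(II)(K(II)(I(SK))))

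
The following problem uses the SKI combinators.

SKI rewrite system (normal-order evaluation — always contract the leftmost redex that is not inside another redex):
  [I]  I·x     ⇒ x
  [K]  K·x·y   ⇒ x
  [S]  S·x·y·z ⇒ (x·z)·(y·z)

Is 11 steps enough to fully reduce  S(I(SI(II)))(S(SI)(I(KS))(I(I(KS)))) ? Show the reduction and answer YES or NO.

  start: S(I(SI(II)))(S(SI)(I(KS))(I(I(KS))))
  →1  S(SI(II))(S(SI)(I(KS))(I(I(KS))))
  →2  S(SII)(S(SI)(I(KS))(I(I(KS))))
  →3  S(SII)(SI(I(I(KS)))(I(KS)(I(I(KS)))))
  →4  S(SII)(I(I(KS)(I(I(KS))))(I(I(KS))(I(KS)(I(I(KS))))))
  →5  S(SII)(I(KS)(I(I(KS)))(I(I(KS))(I(KS)(I(I(KS))))))
  →6  S(SII)(KS(I(I(KS)))(I(I(KS))(I(KS)(I(I(KS))))))
  →7  S(SII)(S(I(I(KS))(I(KS)(I(I(KS))))))
  →8  S(SII)(S(I(KS)(I(KS)(I(I(KS))))))
  →9  S(SII)(S(KS(I(KS)(I(I(KS))))))
  →10  S(SII)(SS)

Answer: YES — reaches normal form S(SII)(SS) in 10 ≤ 11 steps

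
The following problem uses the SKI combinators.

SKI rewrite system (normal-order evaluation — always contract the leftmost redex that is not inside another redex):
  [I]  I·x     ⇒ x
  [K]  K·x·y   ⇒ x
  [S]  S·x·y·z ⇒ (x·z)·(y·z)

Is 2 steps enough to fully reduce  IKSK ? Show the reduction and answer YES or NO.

  start: IKSK
  →1  KSK
  →2  S

Answer: YES — reaches normal form S in 2 ≤ 2 steps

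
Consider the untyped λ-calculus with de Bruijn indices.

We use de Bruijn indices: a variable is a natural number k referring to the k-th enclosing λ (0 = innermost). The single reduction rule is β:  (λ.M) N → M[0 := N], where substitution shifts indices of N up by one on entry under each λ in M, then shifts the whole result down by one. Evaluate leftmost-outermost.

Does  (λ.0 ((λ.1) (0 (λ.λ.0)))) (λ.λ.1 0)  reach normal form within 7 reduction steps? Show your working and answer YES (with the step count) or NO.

Answer: YES — reaches normal form λ.λ.1 0 in 4 ≤ 7 steps

Derivation:
  start: (λ.0 ((λ.1) (0 (λ.λ.0)))) (λ.λ.1 0)
  [1] (λ.λ.1 0) ((λ.λ.λ.1 0) ((λ.λ.1 0) (λ.λ.0)))
  [2] λ.(λ.λ.λ.1 0) ((λ.λ.1 0) (λ.λ.0)) 0
  [3] λ.(λ.λ.1 0) 0
  [4] λ.λ.1 0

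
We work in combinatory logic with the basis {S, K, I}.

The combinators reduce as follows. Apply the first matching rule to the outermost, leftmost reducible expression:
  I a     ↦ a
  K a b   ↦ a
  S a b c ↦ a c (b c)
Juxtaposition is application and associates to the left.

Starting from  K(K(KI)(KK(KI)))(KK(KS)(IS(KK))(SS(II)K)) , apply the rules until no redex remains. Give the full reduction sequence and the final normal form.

  start: K(K(KI)(KK(KI)))(KK(KS)(IS(KK))(SS(II)K))
  step 1: K(KI)(KK(KI))
  step 2: KI

Answer: normal form = KI  (in 2 steps)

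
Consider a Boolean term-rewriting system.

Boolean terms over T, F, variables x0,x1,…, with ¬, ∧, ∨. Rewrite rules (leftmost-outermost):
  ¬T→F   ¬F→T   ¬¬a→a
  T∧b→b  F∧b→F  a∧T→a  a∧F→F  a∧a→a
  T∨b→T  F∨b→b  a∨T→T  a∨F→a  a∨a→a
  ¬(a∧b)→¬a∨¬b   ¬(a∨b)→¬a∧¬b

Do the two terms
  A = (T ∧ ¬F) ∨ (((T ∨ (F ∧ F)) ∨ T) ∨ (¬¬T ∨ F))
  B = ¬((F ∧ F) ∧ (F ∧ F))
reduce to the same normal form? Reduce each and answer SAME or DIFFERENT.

Term A:
  start: (T ∧ ¬F) ∨ (((T ∨ (F ∧ F)) ∨ T) ∨ (¬¬T ∨ F))
  step 1: ¬F ∨ (((T ∨ (F ∧ F)) ∨ T) ∨ (¬¬T ∨ F))
  step 2: T ∨ (((T ∨ (F ∧ F)) ∨ T) ∨ (¬¬T ∨ F))
  step 3: T

Term B:
  start: ¬((F ∧ F) ∧ (F ∧ F))
  step 1: ¬(F ∧ F) ∨ ¬(F ∧ F)
  step 2: ¬(F ∧ F)
  step 3: ¬F ∨ ¬F
  step 4: ¬F
  step 5: T

Answer: SAME — A ⇓ T, B ⇓ T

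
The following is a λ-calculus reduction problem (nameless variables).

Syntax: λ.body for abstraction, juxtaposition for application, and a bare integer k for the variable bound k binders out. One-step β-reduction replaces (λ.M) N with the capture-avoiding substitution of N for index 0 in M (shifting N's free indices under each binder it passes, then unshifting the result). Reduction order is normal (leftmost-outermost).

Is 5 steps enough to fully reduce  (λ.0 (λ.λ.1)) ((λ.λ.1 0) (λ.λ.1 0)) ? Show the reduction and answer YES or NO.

Answer: YES — reaches normal form λ.λ.1 in 5 ≤ 5 steps

Working:
  start: (λ.0 (λ.λ.1)) ((λ.λ.1 0) (λ.λ.1 0))
  step 1: (λ.λ.1 0) (λ.λ.1 0) (λ.λ.1)
  step 2: (λ.(λ.λ.1 0) 0) (λ.λ.1)
  step 3: (λ.λ.1 0) (λ.λ.1)
  step 4: λ.(λ.λ.1) 0
  step 5: λ.λ.1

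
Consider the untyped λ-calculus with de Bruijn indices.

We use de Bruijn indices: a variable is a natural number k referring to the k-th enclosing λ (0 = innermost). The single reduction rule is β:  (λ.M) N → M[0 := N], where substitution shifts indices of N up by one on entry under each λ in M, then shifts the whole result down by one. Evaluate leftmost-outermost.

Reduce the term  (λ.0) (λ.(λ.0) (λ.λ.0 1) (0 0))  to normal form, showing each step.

  start: (λ.0) (λ.(λ.0) (λ.λ.0 1) (0 0))
  [1] λ.(λ.0) (λ.λ.0 1) (0 0)
  [2] λ.(λ.λ.0 1) (0 0)
  [3] λ.λ.0 (1 1)

Answer: normal form = λ.λ.0 (1 1)  (in 3 steps)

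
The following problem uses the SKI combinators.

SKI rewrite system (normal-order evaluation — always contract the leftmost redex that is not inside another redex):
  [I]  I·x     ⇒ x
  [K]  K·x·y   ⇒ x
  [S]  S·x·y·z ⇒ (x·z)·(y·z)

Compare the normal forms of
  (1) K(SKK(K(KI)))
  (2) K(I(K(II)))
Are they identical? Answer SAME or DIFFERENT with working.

Term A:
  start: K(SKK(K(KI)))
  →1  K(K(K(KI))(K(K(KI))))
  →2  K(K(KI))

Term B:
  start: K(I(K(II)))
  →1  K(K(II))
  →2  K(KI)

Answer: DIFFERENT — A ⇓ K(K(KI)), B ⇓ K(KI)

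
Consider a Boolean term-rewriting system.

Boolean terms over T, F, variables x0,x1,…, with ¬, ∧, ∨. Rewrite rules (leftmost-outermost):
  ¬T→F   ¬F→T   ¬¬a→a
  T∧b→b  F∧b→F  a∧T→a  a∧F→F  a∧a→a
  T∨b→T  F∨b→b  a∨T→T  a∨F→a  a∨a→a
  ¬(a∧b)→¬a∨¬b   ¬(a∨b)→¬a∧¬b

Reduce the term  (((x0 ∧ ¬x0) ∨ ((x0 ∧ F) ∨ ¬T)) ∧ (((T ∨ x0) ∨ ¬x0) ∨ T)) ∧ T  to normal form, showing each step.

  start: (((x0 ∧ ¬x0) ∨ ((x0 ∧ F) ∨ ¬T)) ∧ (((T ∨ x0) ∨ ¬x0) ∨ T)) ∧ T
  [1] ((x0 ∧ ¬x0) ∨ ((x0 ∧ F) ∨ ¬T)) ∧ (((T ∨ x0) ∨ ¬x0) ∨ T)
  [2] ((x0 ∧ ¬x0) ∨ (F ∨ ¬T)) ∧ (((T ∨ x0) ∨ ¬x0) ∨ T)
  [3] ((x0 ∧ ¬x0) ∨ ¬T) ∧ (((T ∨ x0) ∨ ¬x0) ∨ T)
  [4] ((x0 ∧ ¬x0) ∨ F) ∧ (((T ∨ x0) ∨ ¬x0) ∨ T)
  [5] (x0 ∧ ¬x0) ∧ (((T ∨ x0) ∨ ¬x0) ∨ T)
  [6] (x0 ∧ ¬x0) ∧ T
  [7] x0 ∧ ¬x0

Answer: normal form = x0 ∧ ¬x0  (in 7 steps)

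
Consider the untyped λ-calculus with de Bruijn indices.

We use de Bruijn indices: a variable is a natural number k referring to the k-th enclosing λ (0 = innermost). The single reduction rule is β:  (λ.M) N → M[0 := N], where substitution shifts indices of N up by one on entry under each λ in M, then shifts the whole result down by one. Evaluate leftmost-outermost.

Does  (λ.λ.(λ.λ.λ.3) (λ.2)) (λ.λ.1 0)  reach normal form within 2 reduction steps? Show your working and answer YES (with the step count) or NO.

Answer: YES — reaches normal form λ.λ.λ.2 in 2 ≤ 2 steps

Working:
  start: (λ.λ.(λ.λ.λ.3) (λ.2)) (λ.λ.1 0)
  step 1: λ.(λ.λ.λ.3) (λ.λ.λ.1 0)
  step 2: λ.λ.λ.2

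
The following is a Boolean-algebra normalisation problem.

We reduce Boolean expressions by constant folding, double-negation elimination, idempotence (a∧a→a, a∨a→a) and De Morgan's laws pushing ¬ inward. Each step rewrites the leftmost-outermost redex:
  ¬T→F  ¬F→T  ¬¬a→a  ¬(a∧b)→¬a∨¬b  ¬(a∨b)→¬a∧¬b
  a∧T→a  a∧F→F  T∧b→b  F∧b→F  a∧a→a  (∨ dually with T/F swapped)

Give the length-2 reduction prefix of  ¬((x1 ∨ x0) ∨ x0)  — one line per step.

  start: ¬((x1 ∨ x0) ∨ x0)
  [1] ¬(x1 ∨ x0) ∧ ¬x0
  [2] (¬x1 ∧ ¬x0) ∧ ¬x0

Answer: after 2 steps: (¬x1 ∧ ¬x0) ∧ ¬x0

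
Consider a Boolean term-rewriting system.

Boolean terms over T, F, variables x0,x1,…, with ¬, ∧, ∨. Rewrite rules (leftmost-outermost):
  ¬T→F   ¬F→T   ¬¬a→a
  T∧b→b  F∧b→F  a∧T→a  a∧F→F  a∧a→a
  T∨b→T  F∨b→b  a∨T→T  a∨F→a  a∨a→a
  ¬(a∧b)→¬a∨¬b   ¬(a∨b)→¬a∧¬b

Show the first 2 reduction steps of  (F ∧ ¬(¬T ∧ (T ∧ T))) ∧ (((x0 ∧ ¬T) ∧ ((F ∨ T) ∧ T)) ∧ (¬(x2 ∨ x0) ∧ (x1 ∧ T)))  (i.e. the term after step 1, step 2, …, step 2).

Answer: after 2 steps: F

Reduction:
  start: (F ∧ ¬(¬T ∧ (T ∧ T))) ∧ (((x0 ∧ ¬T) ∧ ((F ∨ T) ∧ T)) ∧ (¬(x2 ∨ x0) ∧ (x1 ∧ T)))
  [1] F ∧ (((x0 ∧ ¬T) ∧ ((F ∨ T) ∧ T)) ∧ (¬(x2 ∨ x0) ∧ (x1 ∧ T)))
  [2] F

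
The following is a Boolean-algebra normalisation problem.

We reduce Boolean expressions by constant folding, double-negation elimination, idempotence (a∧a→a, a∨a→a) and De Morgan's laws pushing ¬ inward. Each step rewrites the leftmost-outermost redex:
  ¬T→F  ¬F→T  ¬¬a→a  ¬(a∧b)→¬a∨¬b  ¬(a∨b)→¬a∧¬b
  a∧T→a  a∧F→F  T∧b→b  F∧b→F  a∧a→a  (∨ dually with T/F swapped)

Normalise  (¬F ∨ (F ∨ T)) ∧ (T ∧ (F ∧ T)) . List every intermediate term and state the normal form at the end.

Answer: normal form = F  (in 5 steps)

Reduction:
  start: (¬F ∨ (F ∨ T)) ∧ (T ∧ (F ∧ T))
  →1  (T ∨ (F ∨ T)) ∧ (T ∧ (F ∧ T))
  →2  T ∧ (T ∧ (F ∧ T))
  →3  T ∧ (F ∧ T)
  →4  F ∧ T
  →5  F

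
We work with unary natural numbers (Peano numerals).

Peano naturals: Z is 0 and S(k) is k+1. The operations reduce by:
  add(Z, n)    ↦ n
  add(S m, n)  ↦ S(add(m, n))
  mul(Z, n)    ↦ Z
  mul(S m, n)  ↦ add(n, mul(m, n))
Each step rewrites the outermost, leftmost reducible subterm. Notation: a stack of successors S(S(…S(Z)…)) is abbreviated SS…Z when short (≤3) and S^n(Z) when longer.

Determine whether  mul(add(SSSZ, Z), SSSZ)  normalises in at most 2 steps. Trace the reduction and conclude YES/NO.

  start: mul(add(SSSZ, Z), SSSZ)
  [1] mul(S(add(SSZ, Z)), SSSZ)
  [2] add(SSSZ, mul(add(SSZ, Z), SSSZ))

Answer: NO — after 2 steps the term is add(SSSZ, mul(add(SSZ, Z), SSSZ)), not yet normal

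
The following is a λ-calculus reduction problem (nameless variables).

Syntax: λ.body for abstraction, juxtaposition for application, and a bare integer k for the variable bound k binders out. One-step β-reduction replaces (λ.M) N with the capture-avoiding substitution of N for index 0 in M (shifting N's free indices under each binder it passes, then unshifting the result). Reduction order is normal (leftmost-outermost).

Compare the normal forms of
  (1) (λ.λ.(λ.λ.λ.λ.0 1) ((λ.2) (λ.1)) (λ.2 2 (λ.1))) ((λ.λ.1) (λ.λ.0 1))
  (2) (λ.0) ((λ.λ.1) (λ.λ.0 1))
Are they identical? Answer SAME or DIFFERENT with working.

Answer: SAME — A ⇓ λ.λ.λ.0 1, B ⇓ λ.λ.λ.0 1

Working:
Term A:
  start: (λ.λ.(λ.λ.λ.λ.0 1) ((λ.2) (λ.1)) (λ.2 2 (λ.1))) ((λ.λ.1) (λ.λ.0 1))
  [1] λ.(λ.λ.λ.λ.0 1) ((λ.(λ.λ.1) (λ.λ.0 1)) (λ.1)) (λ.(λ.λ.1) (λ.λ.0 1) ((λ.λ.1) (λ.λ.0 1)) (λ.1))
  [2] λ.(λ.λ.λ.0 1) (λ.(λ.λ.1) (λ.λ.0 1) ((λ.λ.1) (λ.λ.0 1)) (λ.1))
  [3] λ.λ.λ.0 1

Term B:
  start: (λ.0) ((λ.λ.1) (λ.λ.0 1))
  [1] (λ.λ.1) (λ.λ.0 1)
  [2] λ.λ.λ.0 1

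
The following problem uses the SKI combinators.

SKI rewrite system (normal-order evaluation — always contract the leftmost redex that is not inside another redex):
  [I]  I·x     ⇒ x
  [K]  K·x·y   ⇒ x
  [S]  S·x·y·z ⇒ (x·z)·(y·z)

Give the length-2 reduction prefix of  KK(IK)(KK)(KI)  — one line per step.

Answer: after 2 steps: KK

Reduction:
  start: KK(IK)(KK)(KI)
  →1  K(KK)(KI)
  →2  KK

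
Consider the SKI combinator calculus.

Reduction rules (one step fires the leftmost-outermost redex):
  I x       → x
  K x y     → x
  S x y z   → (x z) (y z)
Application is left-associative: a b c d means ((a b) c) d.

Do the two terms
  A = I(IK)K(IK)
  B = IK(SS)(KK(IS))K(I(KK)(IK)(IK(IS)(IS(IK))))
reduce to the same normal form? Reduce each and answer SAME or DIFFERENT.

Term A:
  start: I(IK)K(IK)
  step 1: IKK(IK)
  step 2: KK(IK)
  step 3: K

Term B:
  start: IK(SS)(KK(IS))K(I(KK)(IK)(IK(IS)(IS(IK))))
  step 1: K(SS)(KK(IS))K(I(KK)(IK)(IK(IS)(IS(IK))))
  step 2: SSK(I(KK)(IK)(IK(IS)(IS(IK))))
  step 3: S(I(KK)(IK)(IK(IS)(IS(IK))))(K(I(KK)(IK)(IK(IS)(IS(IK)))))
  step 4: S(KK(IK)(IK(IS)(IS(IK))))(K(I(KK)(IK)(IK(IS)(IS(IK)))))
  step 5: S(K(IK(IS)(IS(IK))))(K(I(KK)(IK)(IK(IS)(IS(IK)))))
  step 6: S(K(K(IS)(IS(IK))))(K(I(KK)(IK)(IK(IS)(IS(IK)))))
  step 7: S(K(IS))(K(I(KK)(IK)(IK(IS)(IS(IK)))))
  step 8: S(KS)(K(I(KK)(IK)(IK(IS)(IS(IK)))))
  step 9: S(KS)(K(KK(IK)(IK(IS)(IS(IK)))))
  step 10: S(KS)(K(K(IK(IS)(IS(IK)))))
  step 11: S(KS)(K(K(K(IS)(IS(IK)))))
  step 12: S(KS)(K(K(IS)))
  step 13: S(KS)(K(KS))

Answer: DIFFERENT — A ⇓ K, B ⇓ S(KS)(K(KS))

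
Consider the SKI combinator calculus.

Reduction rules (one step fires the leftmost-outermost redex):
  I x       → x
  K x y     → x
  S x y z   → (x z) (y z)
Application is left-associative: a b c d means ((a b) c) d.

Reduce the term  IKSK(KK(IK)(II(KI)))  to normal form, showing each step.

  start: IKSK(KK(IK)(II(KI)))
  step 1: KSK(KK(IK)(II(KI)))
  step 2: S(KK(IK)(II(KI)))
  step 3: S(K(II(KI)))
  step 4: S(K(I(KI)))
  step 5: S(K(KI))

Answer: normal form = S(K(KI))  (in 5 steps)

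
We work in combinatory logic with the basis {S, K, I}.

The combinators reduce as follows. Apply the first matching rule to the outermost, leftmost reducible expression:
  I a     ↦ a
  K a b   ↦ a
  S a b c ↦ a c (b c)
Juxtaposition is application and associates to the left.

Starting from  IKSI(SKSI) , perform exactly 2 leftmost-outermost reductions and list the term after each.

  start: IKSI(SKSI)
  step 1: KSI(SKSI)
  step 2: S(SKSI)

Answer: after 2 steps: S(SKSI)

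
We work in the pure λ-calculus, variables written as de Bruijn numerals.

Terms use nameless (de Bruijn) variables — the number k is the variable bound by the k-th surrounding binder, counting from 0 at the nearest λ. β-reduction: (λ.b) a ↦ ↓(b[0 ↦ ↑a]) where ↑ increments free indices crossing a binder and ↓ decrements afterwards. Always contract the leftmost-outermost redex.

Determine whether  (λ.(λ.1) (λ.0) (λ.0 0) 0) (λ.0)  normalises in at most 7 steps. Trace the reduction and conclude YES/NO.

  start: (λ.(λ.1) (λ.0) (λ.0 0) 0) (λ.0)
  →1  (λ.λ.0) (λ.0) (λ.0 0) (λ.0)
  →2  (λ.0) (λ.0 0) (λ.0)
  →3  (λ.0 0) (λ.0)
  →4  (λ.0) (λ.0)
  →5  λ.0

Answer: YES — reaches normal form λ.0 in 5 ≤ 7 steps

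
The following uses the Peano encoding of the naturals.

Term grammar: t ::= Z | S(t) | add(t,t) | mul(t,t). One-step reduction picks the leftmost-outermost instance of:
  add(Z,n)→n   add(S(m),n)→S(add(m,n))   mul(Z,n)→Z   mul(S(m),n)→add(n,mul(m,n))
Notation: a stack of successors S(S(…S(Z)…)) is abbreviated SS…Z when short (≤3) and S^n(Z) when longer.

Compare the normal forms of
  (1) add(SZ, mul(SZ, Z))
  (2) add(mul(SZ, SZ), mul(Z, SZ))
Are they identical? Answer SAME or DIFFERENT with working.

Term A:
  start: add(SZ, mul(SZ, Z))
  step 1: S(add(Z, mul(SZ, Z)))
  step 2: S(mul(SZ, Z))
  step 3: S(add(Z, mul(Z, Z)))
  step 4: S(mul(Z, Z))
  step 5: SZ

Term B:
  start: add(mul(SZ, SZ), mul(Z, SZ))
  step 1: add(add(SZ, mul(Z, SZ)), mul(Z, SZ))
  step 2: add(S(add(Z, mul(Z, SZ))), mul(Z, SZ))
  step 3: S(add(add(Z, mul(Z, SZ)), mul(Z, SZ)))
  step 4: S(add(mul(Z, SZ), mul(Z, SZ)))
  step 5: S(add(Z, mul(Z, SZ)))
  step 6: S(mul(Z, SZ))
  step 7: SZ

Answer: SAME — A ⇓ SZ, B ⇓ SZ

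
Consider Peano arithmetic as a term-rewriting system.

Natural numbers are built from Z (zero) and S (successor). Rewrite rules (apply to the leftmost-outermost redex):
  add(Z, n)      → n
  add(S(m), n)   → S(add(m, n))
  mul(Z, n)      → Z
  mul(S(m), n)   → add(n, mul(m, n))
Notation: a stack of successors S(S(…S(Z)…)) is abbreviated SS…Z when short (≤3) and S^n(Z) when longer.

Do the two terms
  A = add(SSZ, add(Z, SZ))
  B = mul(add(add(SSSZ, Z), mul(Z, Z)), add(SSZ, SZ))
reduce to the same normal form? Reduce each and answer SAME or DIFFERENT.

Answer: DIFFERENT — A ⇓ SSSZ, B ⇓ S^9(Z)

Derivation:
Term A:
  start: add(SSZ, add(Z, SZ))
  [1] S(add(SZ, add(Z, SZ)))
  [2] S(S(add(Z, add(Z, SZ))))
  [3] S(S(add(Z, SZ)))
  [4] SSSZ

Term B:
  start: mul(add(add(SSSZ, Z), mul(Z, Z)), add(SSZ, SZ))
  [1] mul(add(S(add(SSZ, Z)), mul(Z, Z)), add(SSZ, SZ))
  [2] mul(S(add(add(SSZ, Z), mul(Z, Z))), add(SSZ, SZ))
  [3] add(add(SSZ, SZ), mul(add(add(SSZ, Z), mul(Z, Z)), add(SSZ, SZ)))
  [4] add(S(add(SZ, SZ)), mul(add(add(SSZ, Z), mul(Z, Z)), add(SSZ, SZ)))
  [5] S(add(add(SZ, SZ), mul(add(add(SSZ, Z), mul(Z, Z)), add(SSZ, SZ))))
  [6] S(add(S(add(Z, SZ)), mul(add(add(SSZ, Z), mul(Z, Z)), add(SSZ, SZ))))
  [7] S(S(add(add(Z, SZ), mul(add(add(SSZ, Z), mul(Z, Z)), add(SSZ, SZ)))))
  [8] S(S(add(SZ, mul(add(add(SSZ, Z), mul(Z, Z)), add(SSZ, SZ)))))
  [9] S(S(S(add(Z, mul(add(add(SSZ, Z), mul(Z, Z)), add(SSZ, SZ))))))
  [10] S(S(S(mul(add(add(SSZ, Z), mul(Z, Z)), add(SSZ, SZ)))))
  [11] S(S(S(mul(add(S(add(SZ, Z)), mul(Z, Z)), add(SSZ, SZ)))))
  [12] S(S(S(mul(S(add(add(SZ, Z), mul(Z, Z))), add(SSZ, SZ)))))
  [13] S(S(S(add(add(SSZ, SZ), mul(add(add(SZ, Z), mul(Z, Z)), add(SSZ, SZ))))))
  [14] S(S(S(add(S(add(SZ, SZ)), mul(add(add(SZ, Z), mul(Z, Z)), add(SSZ, SZ))))))
  [15] S(S(S(S(add(add(SZ, SZ), mul(add(add(SZ, Z), mul(Z, Z)), add(SSZ, SZ)))))))
  [16] S(S(S(S(add(S(add(Z, SZ)), mul(add(add(SZ, Z), mul(Z, Z)), add(SSZ, SZ)))))))
  [17] S(S(S(S(S(add(add(Z, SZ), mul(add(add(SZ, Z), mul(Z, Z)), add(SSZ, SZ))))))))
  [18] S(S(S(S(S(add(SZ, mul(add(add(SZ, Z), mul(Z, Z)), add(SSZ, SZ))))))))
  [19] S(S(S(S(S(S(add(Z, mul(add(add(SZ, Z), mul(Z, Z)), add(SSZ, SZ)))))))))
  [20] S(S(S(S(S(S(mul(add(add(SZ, Z), mul(Z, Z)), add(SSZ, SZ))))))))
  [21] S(S(S(S(S(S(mul(add(S(add(Z, Z)), mul(Z, Z)), add(SSZ, SZ))))))))
  [22] S(S(S(S(S(S(mul(S(add(add(Z, Z), mul(Z, Z))), add(SSZ, SZ))))))))
  [23] S(S(S(S(S(S(add(add(SSZ, SZ), mul(add(add(Z, Z), mul(Z, Z)), add(SSZ, SZ)))))))))
  [24] S(S(S(S(S(S(add(S(add(SZ, SZ)), mul(add(add(Z, Z), mul(Z, Z)), add(SSZ, SZ)))))))))
  [25] S(S(S(S(S(S(S(add(add(SZ, SZ), mul(add(add(Z, Z), mul(Z, Z)), add(SSZ, SZ))))))))))
  [26] S(S(S(S(S(S(S(add(S(add(Z, SZ)), mul(add(add(Z, Z), mul(Z, Z)), add(SSZ, SZ))))))))))
  [27] S(S(S(S(S(S(S(S(add(add(Z, SZ), mul(add(add(Z, Z), mul(Z, Z)), add(SSZ, SZ)))))))))))
  [28] S(S(S(S(S(S(S(S(add(SZ, mul(add(add(Z, Z), mul(Z, Z)), add(SSZ, SZ)))))))))))
  [29] S(S(S(S(S(S(S(S(S(add(Z, mul(add(add(Z, Z), mul(Z, Z)), add(SSZ, SZ))))))))))))
  [30] S(S(S(S(S(S(S(S(S(mul(add(add(Z, Z), mul(Z, Z)), add(SSZ, SZ)))))))))))
  [31] S(S(S(S(S(S(S(S(S(mul(add(Z, mul(Z, Z)), add(SSZ, SZ)))))))))))
  [32] S(S(S(S(S(S(S(S(S(mul(mul(Z, Z), add(SSZ, SZ)))))))))))
  [33] S(S(S(S(S(S(S(S(S(mul(Z, add(SSZ, SZ)))))))))))
  [34] S^9(Z)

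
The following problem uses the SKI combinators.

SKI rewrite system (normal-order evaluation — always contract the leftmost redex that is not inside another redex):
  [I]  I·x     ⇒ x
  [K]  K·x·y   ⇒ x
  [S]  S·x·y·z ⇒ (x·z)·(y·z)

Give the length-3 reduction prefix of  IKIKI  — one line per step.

Answer: after 3 steps: I

Reduction:
  start: IKIKI
  step 1: KIKI
  step 2: II
  step 3: I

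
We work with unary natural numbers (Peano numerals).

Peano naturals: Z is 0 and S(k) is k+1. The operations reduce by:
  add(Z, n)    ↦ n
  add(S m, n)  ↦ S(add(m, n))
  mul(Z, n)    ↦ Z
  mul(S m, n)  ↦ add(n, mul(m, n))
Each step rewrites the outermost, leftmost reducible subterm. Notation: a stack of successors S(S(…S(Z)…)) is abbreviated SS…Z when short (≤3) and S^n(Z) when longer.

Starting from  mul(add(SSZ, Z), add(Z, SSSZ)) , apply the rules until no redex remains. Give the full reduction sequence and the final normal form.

Answer: normal form = S^6(Z)  (in 16 steps)

Reduction:
  start: mul(add(SSZ, Z), add(Z, SSSZ))
  step 1: mul(S(add(SZ, Z)), add(Z, SSSZ))
  step 2: add(add(Z, SSSZ), mul(add(SZ, Z), add(Z, SSSZ)))
  step 3: add(SSSZ, mul(add(SZ, Z), add(Z, SSSZ)))
  step 4: S(add(SSZ, mul(add(SZ, Z), add(Z, SSSZ))))
  step 5: S(S(add(SZ, mul(add(SZ, Z), add(Z, SSSZ)))))
  step 6: S(S(S(add(Z, mul(add(SZ, Z), add(Z, SSSZ))))))
  step 7: S(S(S(mul(add(SZ, Z), add(Z, SSSZ)))))
  step 8: S(S(S(mul(S(add(Z, Z)), add(Z, SSSZ)))))
  step 9: S(S(S(add(add(Z, SSSZ), mul(add(Z, Z), add(Z, SSSZ))))))
  step 10: S(S(S(add(SSSZ, mul(add(Z, Z), add(Z, SSSZ))))))
  step 11: S(S(S(S(add(SSZ, mul(add(Z, Z), add(Z, SSSZ)))))))
  step 12: S(S(S(S(S(add(SZ, mul(add(Z, Z), add(Z, SSSZ))))))))
  step 13: S(S(S(S(S(S(add(Z, mul(add(Z, Z), add(Z, SSSZ)))))))))
  step 14: S(S(S(S(S(S(mul(add(Z, Z), add(Z, SSSZ))))))))
  step 15: S(S(S(S(S(S(mul(Z, add(Z, SSSZ))))))))
  step 16: S^6(Z)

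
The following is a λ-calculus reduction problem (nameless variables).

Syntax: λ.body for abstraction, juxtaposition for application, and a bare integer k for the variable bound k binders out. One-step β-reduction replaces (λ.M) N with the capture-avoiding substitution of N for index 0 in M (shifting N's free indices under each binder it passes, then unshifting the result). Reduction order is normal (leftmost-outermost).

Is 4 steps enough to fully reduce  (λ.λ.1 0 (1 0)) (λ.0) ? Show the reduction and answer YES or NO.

Answer: YES — reaches normal form λ.0 0 in 3 ≤ 4 steps

Working:
  start: (λ.λ.1 0 (1 0)) (λ.0)
  [1] λ.(λ.0) 0 ((λ.0) 0)
  [2] λ.0 ((λ.0) 0)
  [3] λ.0 0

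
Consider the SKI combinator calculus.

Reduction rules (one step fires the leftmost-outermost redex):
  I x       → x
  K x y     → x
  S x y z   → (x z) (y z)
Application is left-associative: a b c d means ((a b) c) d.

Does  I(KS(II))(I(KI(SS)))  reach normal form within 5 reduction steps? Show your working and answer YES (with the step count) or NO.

Answer: YES — reaches normal form SI in 4 ≤ 5 steps

Reduction:
  start: I(KS(II))(I(KI(SS)))
  step 1: KS(II)(I(KI(SS)))
  step 2: S(I(KI(SS)))
  step 3: S(KI(SS))
  step 4: SI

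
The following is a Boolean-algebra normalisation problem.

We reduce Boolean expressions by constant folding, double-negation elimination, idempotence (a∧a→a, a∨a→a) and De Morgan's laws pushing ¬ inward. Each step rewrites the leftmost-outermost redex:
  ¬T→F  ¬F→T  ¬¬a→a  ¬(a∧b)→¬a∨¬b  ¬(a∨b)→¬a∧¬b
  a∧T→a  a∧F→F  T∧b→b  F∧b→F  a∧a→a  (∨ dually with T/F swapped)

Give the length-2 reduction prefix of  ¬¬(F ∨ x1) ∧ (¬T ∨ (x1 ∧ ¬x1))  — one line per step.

  start: ¬¬(F ∨ x1) ∧ (¬T ∨ (x1 ∧ ¬x1))
  [1] (F ∨ x1) ∧ (¬T ∨ (x1 ∧ ¬x1))
  [2] x1 ∧ (¬T ∨ (x1 ∧ ¬x1))

Answer: after 2 steps: x1 ∧ (¬T ∨ (x1 ∧ ¬x1))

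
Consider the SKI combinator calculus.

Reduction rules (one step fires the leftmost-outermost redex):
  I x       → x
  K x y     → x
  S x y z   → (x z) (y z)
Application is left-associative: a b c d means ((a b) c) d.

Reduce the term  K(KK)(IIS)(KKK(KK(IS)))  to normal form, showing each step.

Answer: normal form = K  (in 2 steps)

Working:
  start: K(KK)(IIS)(KKK(KK(IS)))
  →1  KK(KKK(KK(IS)))
  →2  K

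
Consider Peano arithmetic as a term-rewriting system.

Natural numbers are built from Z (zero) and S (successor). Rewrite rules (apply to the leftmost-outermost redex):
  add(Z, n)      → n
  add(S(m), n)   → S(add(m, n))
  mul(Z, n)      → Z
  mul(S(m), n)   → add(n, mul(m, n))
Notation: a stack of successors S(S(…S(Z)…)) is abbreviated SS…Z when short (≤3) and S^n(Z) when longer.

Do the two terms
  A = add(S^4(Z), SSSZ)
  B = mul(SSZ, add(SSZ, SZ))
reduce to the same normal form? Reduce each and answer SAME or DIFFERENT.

Answer: DIFFERENT — A ⇓ S^7(Z), B ⇓ S^6(Z)

Derivation:
Term A:
  start: add(S^4(Z), SSSZ)
  →1  S(add(SSSZ, SSSZ))
  →2  S(S(add(SSZ, SSSZ)))
  →3  S(S(S(add(SZ, SSSZ))))
  →4  S(S(S(S(add(Z, SSSZ)))))
  →5  S^7(Z)

Term B:
  start: mul(SSZ, add(SSZ, SZ))
  →1  add(add(SSZ, SZ), mul(SZ, add(SSZ, SZ)))
  →2  add(S(add(SZ, SZ)), mul(SZ, add(SSZ, SZ)))
  →3  S(add(add(SZ, SZ), mul(SZ, add(SSZ, SZ))))
  →4  S(add(S(add(Z, SZ)), mul(SZ, add(SSZ, SZ))))
  →5  S(S(add(add(Z, SZ), mul(SZ, add(SSZ, SZ)))))
  →6  S(S(add(SZ, mul(SZ, add(SSZ, SZ)))))
  →7  S(S(S(add(Z, mul(SZ, add(SSZ, SZ))))))
  →8  S(S(S(mul(SZ, add(SSZ, SZ)))))
  →9  S(S(S(add(add(SSZ, SZ), mul(Z, add(SSZ, SZ))))))
  →10  S(S(S(add(S(add(SZ, SZ)), mul(Z, add(SSZ, SZ))))))
  →11  S(S(S(S(add(add(SZ, SZ), mul(Z, add(SSZ, SZ)))))))
  →12  S(S(S(S(add(S(add(Z, SZ)), mul(Z, add(SSZ, SZ)))))))
  →13  S(S(S(S(S(add(add(Z, SZ), mul(Z, add(SSZ, SZ))))))))
  →14  S(S(S(S(S(add(SZ, mul(Z, add(SSZ, SZ))))))))
  →15  S(S(S(S(S(S(add(Z, mul(Z, add(SSZ, SZ)))))))))
  →16  S(S(S(S(S(S(mul(Z, add(SSZ, SZ))))))))
  →17  S^6(Z)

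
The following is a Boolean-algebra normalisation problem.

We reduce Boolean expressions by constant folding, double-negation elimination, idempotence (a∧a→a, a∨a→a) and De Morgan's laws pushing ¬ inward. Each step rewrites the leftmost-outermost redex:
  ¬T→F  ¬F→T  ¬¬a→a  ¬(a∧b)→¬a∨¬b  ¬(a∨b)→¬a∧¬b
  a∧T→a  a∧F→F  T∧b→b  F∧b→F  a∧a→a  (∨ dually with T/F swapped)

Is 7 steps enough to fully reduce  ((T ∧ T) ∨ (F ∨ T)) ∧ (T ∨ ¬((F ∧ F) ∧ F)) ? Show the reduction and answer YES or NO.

Answer: YES — reaches normal form T in 4 ≤ 7 steps

Reduction:
  start: ((T ∧ T) ∨ (F ∨ T)) ∧ (T ∨ ¬((F ∧ F) ∧ F))
  →1  (T ∨ (F ∨ T)) ∧ (T ∨ ¬((F ∧ F) ∧ F))
  →2  T ∧ (T ∨ ¬((F ∧ F) ∧ F))
  →3  T ∨ ¬((F ∧ F) ∧ F)
  →4  T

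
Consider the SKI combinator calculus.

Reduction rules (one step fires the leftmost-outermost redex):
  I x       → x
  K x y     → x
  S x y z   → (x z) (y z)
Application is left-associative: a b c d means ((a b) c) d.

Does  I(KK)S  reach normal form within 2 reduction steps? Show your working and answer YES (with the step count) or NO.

  start: I(KK)S
  →1  KKS
  →2  K

Answer: YES — reaches normal form K in 2 ≤ 2 steps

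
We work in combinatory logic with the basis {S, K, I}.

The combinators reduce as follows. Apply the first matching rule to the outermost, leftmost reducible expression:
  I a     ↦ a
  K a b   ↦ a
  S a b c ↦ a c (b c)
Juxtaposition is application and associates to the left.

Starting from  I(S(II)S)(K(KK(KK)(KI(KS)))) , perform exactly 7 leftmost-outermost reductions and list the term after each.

  start: I(S(II)S)(K(KK(KK)(KI(KS))))
  →1  S(II)S(K(KK(KK)(KI(KS))))
  →2  II(K(KK(KK)(KI(KS))))(S(K(KK(KK)(KI(KS)))))
  →3  I(K(KK(KK)(KI(KS))))(S(K(KK(KK)(KI(KS)))))
  →4  K(KK(KK)(KI(KS)))(S(K(KK(KK)(KI(KS)))))
  →5  KK(KK)(KI(KS))
  →6  K(KI(KS))
  →7  KI

Answer: after 7 steps: KI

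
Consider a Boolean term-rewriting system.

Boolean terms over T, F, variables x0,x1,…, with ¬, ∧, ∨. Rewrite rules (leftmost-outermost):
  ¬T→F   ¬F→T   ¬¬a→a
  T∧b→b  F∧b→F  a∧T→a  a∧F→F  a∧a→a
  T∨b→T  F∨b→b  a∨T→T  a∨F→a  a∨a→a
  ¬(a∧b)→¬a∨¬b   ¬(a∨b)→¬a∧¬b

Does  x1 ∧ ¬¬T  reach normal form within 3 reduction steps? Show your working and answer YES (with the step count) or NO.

Answer: YES — reaches normal form x1 in 2 ≤ 3 steps

Working:
  start: x1 ∧ ¬¬T
  step 1: x1 ∧ T
  step 2: x1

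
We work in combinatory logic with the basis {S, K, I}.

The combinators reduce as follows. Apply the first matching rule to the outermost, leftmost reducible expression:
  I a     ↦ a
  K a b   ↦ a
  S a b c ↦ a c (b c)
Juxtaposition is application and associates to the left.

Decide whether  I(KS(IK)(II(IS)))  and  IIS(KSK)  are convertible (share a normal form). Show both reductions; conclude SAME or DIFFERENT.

Answer: SAME — A ⇓ SS, B ⇓ SS

Working:
Term A:
  start: I(KS(IK)(II(IS)))
  step 1: KS(IK)(II(IS))
  step 2: S(II(IS))
  step 3: S(I(IS))
  step 4: S(IS)
  step 5: SS

Term B:
  start: IIS(KSK)
  step 1: IS(KSK)
  step 2: S(KSK)
  step 3: SS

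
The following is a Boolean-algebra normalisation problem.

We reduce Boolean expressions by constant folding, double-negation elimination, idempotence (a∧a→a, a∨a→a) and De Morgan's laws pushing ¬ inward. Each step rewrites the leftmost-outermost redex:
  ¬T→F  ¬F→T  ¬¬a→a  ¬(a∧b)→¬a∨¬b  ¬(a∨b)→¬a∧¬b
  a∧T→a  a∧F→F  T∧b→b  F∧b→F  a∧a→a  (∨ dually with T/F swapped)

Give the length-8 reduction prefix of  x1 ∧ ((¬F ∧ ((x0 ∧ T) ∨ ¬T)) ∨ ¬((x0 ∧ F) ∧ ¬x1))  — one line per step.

Answer: after 8 steps: x1 ∧ (x0 ∨ ((¬x0 ∨ T) ∨ ¬¬x1))

Reduction:
  start: x1 ∧ ((¬F ∧ ((x0 ∧ T) ∨ ¬T)) ∨ ¬((x0 ∧ F) ∧ ¬x1))
  [1] x1 ∧ ((T ∧ ((x0 ∧ T) ∨ ¬T)) ∨ ¬((x0 ∧ F) ∧ ¬x1))
  [2] x1 ∧ (((x0 ∧ T) ∨ ¬T) ∨ ¬((x0 ∧ F) ∧ ¬x1))
  [3] x1 ∧ ((x0 ∨ ¬T) ∨ ¬((x0 ∧ F) ∧ ¬x1))
  [4] x1 ∧ ((x0 ∨ F) ∨ ¬((x0 ∧ F) ∧ ¬x1))
  [5] x1 ∧ (x0 ∨ ¬((x0 ∧ F) ∧ ¬x1))
  [6] x1 ∧ (x0 ∨ (¬(x0 ∧ F) ∨ ¬¬x1))
  [7] x1 ∧ (x0 ∨ ((¬x0 ∨ ¬F) ∨ ¬¬x1))
  [8] x1 ∧ (x0 ∨ ((¬x0 ∨ T) ∨ ¬¬x1))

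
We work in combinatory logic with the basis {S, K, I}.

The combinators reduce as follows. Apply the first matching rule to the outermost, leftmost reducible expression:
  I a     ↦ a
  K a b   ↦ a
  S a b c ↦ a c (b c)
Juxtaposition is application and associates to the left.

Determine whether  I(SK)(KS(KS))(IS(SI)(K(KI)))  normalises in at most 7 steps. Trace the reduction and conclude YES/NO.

  start: I(SK)(KS(KS))(IS(SI)(K(KI)))
  step 1: SK(KS(KS))(IS(SI)(K(KI)))
  step 2: K(IS(SI)(K(KI)))(KS(KS)(IS(SI)(K(KI))))
  step 3: IS(SI)(K(KI))
  step 4: S(SI)(K(KI))

Answer: YES — reaches normal form S(SI)(K(KI)) in 4 ≤ 7 steps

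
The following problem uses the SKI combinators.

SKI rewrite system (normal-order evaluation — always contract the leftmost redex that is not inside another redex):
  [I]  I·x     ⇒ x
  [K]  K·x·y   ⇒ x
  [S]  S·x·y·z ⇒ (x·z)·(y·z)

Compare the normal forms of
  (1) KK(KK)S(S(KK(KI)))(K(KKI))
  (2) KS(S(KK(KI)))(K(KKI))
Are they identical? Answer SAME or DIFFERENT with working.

Term A:
  start: KK(KK)S(S(KK(KI)))(K(KKI))
  [1] KS(S(KK(KI)))(K(KKI))
  [2] S(K(KKI))
  [3] S(KK)

Term B:
  start: KS(S(KK(KI)))(K(KKI))
  [1] S(K(KKI))
  [2] S(KK)

Answer: SAME — A ⇓ S(KK), B ⇓ S(KK)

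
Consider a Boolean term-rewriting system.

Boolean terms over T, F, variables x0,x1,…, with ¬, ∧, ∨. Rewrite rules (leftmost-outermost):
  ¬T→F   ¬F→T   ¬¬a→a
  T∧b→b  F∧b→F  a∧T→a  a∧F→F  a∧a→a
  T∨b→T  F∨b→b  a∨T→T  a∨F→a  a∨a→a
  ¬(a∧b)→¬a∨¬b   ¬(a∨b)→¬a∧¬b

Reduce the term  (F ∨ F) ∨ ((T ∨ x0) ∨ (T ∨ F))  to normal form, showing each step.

  start: (F ∨ F) ∨ ((T ∨ x0) ∨ (T ∨ F))
  [1] F ∨ ((T ∨ x0) ∨ (T ∨ F))
  [2] (T ∨ x0) ∨ (T ∨ F)
  [3] T ∨ (T ∨ F)
  [4] T

Answer: normal form = T  (in 4 steps)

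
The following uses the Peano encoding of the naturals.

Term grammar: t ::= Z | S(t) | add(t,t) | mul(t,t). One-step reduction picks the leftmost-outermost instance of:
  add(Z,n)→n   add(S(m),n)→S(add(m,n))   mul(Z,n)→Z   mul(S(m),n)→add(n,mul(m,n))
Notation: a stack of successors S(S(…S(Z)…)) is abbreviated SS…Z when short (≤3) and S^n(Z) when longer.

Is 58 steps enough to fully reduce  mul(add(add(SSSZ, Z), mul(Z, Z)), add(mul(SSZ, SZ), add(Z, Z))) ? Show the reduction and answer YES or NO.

Answer: YES — reaches normal form S^6(Z) in 55 ≤ 58 steps

Working:
  start: mul(add(add(SSSZ, Z), mul(Z, Z)), add(mul(SSZ, SZ), add(Z, Z)))
  step 1: mul(add(S(add(SSZ, Z)), mul(Z, Z)), add(mul(SSZ, SZ), add(Z, Z)))
  step 2: mul(S(add(add(SSZ, Z), mul(Z, Z))), add(mul(SSZ, SZ), add(Z, Z)))
  step 3: add(add(mul(SSZ, SZ), add(Z, Z)), mul(add(add(SSZ, Z), mul(Z, Z)), add(mul(SSZ, SZ), add(Z, Z))))
  step 4: add(add(add(SZ, mul(SZ, SZ)), add(Z, Z)), mul(add(add(SSZ, Z), mul(Z, Z)), add(mul(SSZ, SZ), add(Z, Z))))
  step 5: add(add(S(add(Z, mul(SZ, SZ))), add(Z, Z)), mul(add(add(SSZ, Z), mul(Z, Z)), add(mul(SSZ, SZ), add(Z, Z))))
  step 6: add(S(add(add(Z, mul(SZ, SZ)), add(Z, Z))), mul(add(add(SSZ, Z), mul(Z, Z)), add(mul(SSZ, SZ), add(Z, Z))))
  step 7: S(add(add(add(Z, mul(SZ, SZ)), add(Z, Z)), mul(add(add(SSZ, Z), mul(Z, Z)), add(mul(SSZ, SZ), add(Z, Z)))))
  step 8: S(add(add(mul(SZ, SZ), add(Z, Z)), mul(add(add(SSZ, Z), mul(Z, Z)), add(mul(SSZ, SZ), add(Z, Z)))))
  step 9: S(add(add(add(SZ, mul(Z, SZ)), add(Z, Z)), mul(add(add(SSZ, Z), mul(Z, Z)), add(mul(SSZ, SZ), add(Z, Z)))))
  step 10: S(add(add(S(add(Z, mul(Z, SZ))), add(Z, Z)), mul(add(add(SSZ, Z), mul(Z, Z)), add(mul(SSZ, SZ), add(Z, Z)))))
  step 11: S(add(S(add(add(Z, mul(Z, SZ)), add(Z, Z))), mul(add(add(SSZ, Z), mul(Z, Z)), add(mul(SSZ, SZ), add(Z, Z)))))
  step 12: S(S(add(add(add(Z, mul(Z, SZ)), add(Z, Z)), mul(add(add(SSZ, Z), mul(Z, Z)), add(mul(SSZ, SZ), add(Z, Z))))))
  step 13: S(S(add(add(mul(Z, SZ), add(Z, Z)), mul(add(add(SSZ, Z), mul(Z, Z)), add(mul(SSZ, SZ), add(Z, Z))))))
  step 14: S(S(add(add(Z, add(Z, Z)), mul(add(add(SSZ, Z), mul(Z, Z)), add(mul(SSZ, SZ), add(Z, Z))))))
  step 15: S(S(add(add(Z, Z), mul(add(add(SSZ, Z), mul(Z, Z)), add(mul(SSZ, SZ), add(Z, Z))))))
  step 16: S(S(add(Z, mul(add(add(SSZ, Z), mul(Z, Z)), add(mul(SSZ, SZ), add(Z, Z))))))
  step 17: S(S(mul(add(add(SSZ, Z), mul(Z, Z)), add(mul(SSZ, SZ), add(Z, Z)))))
  step 18: S(S(mul(add(S(add(SZ, Z)), mul(Z, Z)), add(mul(SSZ, SZ), add(Z, Z)))))
  step 19: S(S(mul(S(add(add(SZ, Z), mul(Z, Z))), add(mul(SSZ, SZ), add(Z, Z)))))
  step 20: S(S(add(add(mul(SSZ, SZ), add(Z, Z)), mul(add(add(SZ, Z), mul(Z, Z)), add(mul(SSZ, SZ), add(Z, Z))))))
  step 21: S(S(add(add(add(SZ, mul(SZ, SZ)), add(Z, Z)), mul(add(add(SZ, Z), mul(Z, Z)), add(mul(SSZ, SZ), add(Z, Z))))))
  step 22: S(S(add(add(S(add(Z, mul(SZ, SZ))), add(Z, Z)), mul(add(add(SZ, Z), mul(Z, Z)), add(mul(SSZ, SZ), add(Z, Z))))))
  step 23: S(S(add(S(add(add(Z, mul(SZ, SZ)), add(Z, Z))), mul(add(add(SZ, Z), mul(Z, Z)), add(mul(SSZ, SZ), add(Z, Z))))))
  step 24: S(S(S(add(add(add(Z, mul(SZ, SZ)), add(Z, Z)), mul(add(add(SZ, Z), mul(Z, Z)), add(mul(SSZ, SZ), add(Z, Z)))))))
  step 25: S(S(S(add(add(mul(SZ, SZ), add(Z, Z)), mul(add(add(SZ, Z), mul(Z, Z)), add(mul(SSZ, SZ), add(Z, Z)))))))
  step 26: S(S(S(add(add(add(SZ, mul(Z, SZ)), add(Z, Z)), mul(add(add(SZ, Z), mul(Z, Z)), add(mul(SSZ, SZ), add(Z, Z)))))))
  step 27: S(S(S(add(add(S(add(Z, mul(Z, SZ))), add(Z, Z)), mul(add(add(SZ, Z), mul(Z, Z)), add(mul(SSZ, SZ), add(Z, Z)))))))
  step 28: S(S(S(add(S(add(add(Z, mul(Z, SZ)), add(Z, Z))), mul(add(add(SZ, Z), mul(Z, Z)), add(mul(SSZ, SZ), add(Z, Z)))))))
  step 29: S(S(S(S(add(add(add(Z, mul(Z, SZ)), add(Z, Z)), mul(add(add(SZ, Z), mul(Z, Z)), add(mul(SSZ, SZ), add(Z, Z))))))))
  step 30: S(S(S(S(add(add(mul(Z, SZ), add(Z, Z)), mul(add(add(SZ, Z), mul(Z, Z)), add(mul(SSZ, SZ), add(Z, Z))))))))
  step 31: S(S(S(S(add(add(Z, add(Z, Z)), mul(add(add(SZ, Z), mul(Z, Z)), add(mul(SSZ, SZ), add(Z, Z))))))))
  step 32: S(S(S(S(add(add(Z, Z), mul(add(add(SZ, Z), mul(Z, Z)), add(mul(SSZ, SZ), add(Z, Z))))))))
  step 33: S(S(S(S(add(Z, mul(add(add(SZ, Z), mul(Z, Z)), add(mul(SSZ, SZ), add(Z, Z))))))))
  step 34: S(S(S(S(mul(add(add(SZ, Z), mul(Z, Z)), add(mul(SSZ, SZ), add(Z, Z)))))))
  step 35: S(S(S(S(mul(add(S(add(Z, Z)), mul(Z, Z)), add(mul(SSZ, SZ), add(Z, Z)))))))
  step 36: S(S(S(S(mul(S(add(add(Z, Z), mul(Z, Z))), add(mul(SSZ, SZ), add(Z, Z)))))))
  step 37: S(S(S(S(add(add(mul(SSZ, SZ), add(Z, Z)), mul(add(add(Z, Z), mul(Z, Z)), add(mul(SSZ, SZ), add(Z, Z))))))))
  step 38: S(S(S(S(add(add(add(SZ, mul(SZ, SZ)), add(Z, Z)), mul(add(add(Z, Z), mul(Z, Z)), add(mul(SSZ, SZ), add(Z, Z))))))))
  step 39: S(S(S(S(add(add(S(add(Z, mul(SZ, SZ))), add(Z, Z)), mul(add(add(Z, Z), mul(Z, Z)), add(mul(SSZ, SZ), add(Z, Z))))))))
  step 40: S(S(S(S(add(S(add(add(Z, mul(SZ, SZ)), add(Z, Z))), mul(add(add(Z, Z), mul(Z, Z)), add(mul(SSZ, SZ), add(Z, Z))))))))
  step 41: S(S(S(S(S(add(add(add(Z, mul(SZ, SZ)), add(Z, Z)), mul(add(add(Z, Z), mul(Z, Z)), add(mul(SSZ, SZ), add(Z, Z)))))))))
  step 42: S(S(S(S(S(add(add(mul(SZ, SZ), add(Z, Z)), mul(add(add(Z, Z), mul(Z, Z)), add(mul(SSZ, SZ), add(Z, Z)))))))))
  step 43: S(S(S(S(S(add(add(add(SZ, mul(Z, SZ)), add(Z, Z)), mul(add(add(Z, Z), mul(Z, Z)), add(mul(SSZ, SZ), add(Z, Z)))))))))
  step 44: S(S(S(S(S(add(add(S(add(Z, mul(Z, SZ))), add(Z, Z)), mul(add(add(Z, Z), mul(Z, Z)), add(mul(SSZ, SZ), add(Z, Z)))))))))
  step 45: S(S(S(S(S(add(S(add(add(Z, mul(Z, SZ)), add(Z, Z))), mul(add(add(Z, Z), mul(Z, Z)), add(mul(SSZ, SZ), add(Z, Z)))))))))
  step 46: S(S(S(S(S(S(add(add(add(Z, mul(Z, SZ)), add(Z, Z)), mul(add(add(Z, Z), mul(Z, Z)), add(mul(SSZ, SZ), add(Z, Z))))))))))
  step 47: S(S(S(S(S(S(add(add(mul(Z, SZ), add(Z, Z)), mul(add(add(Z, Z), mul(Z, Z)), add(mul(SSZ, SZ), add(Z, Z))))))))))
  step 48: S(S(S(S(S(S(add(add(Z, add(Z, Z)), mul(add(add(Z, Z), mul(Z, Z)), add(mul(SSZ, SZ), add(Z, Z))))))))))
  step 49: S(S(S(S(S(S(add(add(Z, Z), mul(add(add(Z, Z), mul(Z, Z)), add(mul(SSZ, SZ), add(Z, Z))))))))))
  step 50: S(S(S(S(S(S(add(Z, mul(add(add(Z, Z), mul(Z, Z)), add(mul(SSZ, SZ), add(Z, Z))))))))))
  step 51: S(S(S(S(S(S(mul(add(add(Z, Z), mul(Z, Z)), add(mul(SSZ, SZ), add(Z, Z)))))))))
  step 52: S(S(S(S(S(S(mul(add(Z, mul(Z, Z)), add(mul(SSZ, SZ), add(Z, Z)))))))))
  step 53: S(S(S(S(S(S(mul(mul(Z, Z), add(mul(SSZ, SZ), add(Z, Z)))))))))
  step 54: S(S(S(S(S(S(mul(Z, add(mul(SSZ, SZ), add(Z, Z)))))))))
  step 55: S^6(Z)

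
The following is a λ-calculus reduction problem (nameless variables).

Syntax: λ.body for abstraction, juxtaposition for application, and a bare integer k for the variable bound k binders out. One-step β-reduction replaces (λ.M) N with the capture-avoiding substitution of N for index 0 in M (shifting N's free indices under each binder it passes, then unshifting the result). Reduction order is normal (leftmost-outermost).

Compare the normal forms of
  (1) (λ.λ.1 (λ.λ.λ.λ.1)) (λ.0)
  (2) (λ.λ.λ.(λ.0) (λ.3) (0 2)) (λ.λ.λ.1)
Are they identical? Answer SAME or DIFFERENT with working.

Term A:
  start: (λ.λ.1 (λ.λ.λ.λ.1)) (λ.0)
  step 1: λ.(λ.0) (λ.λ.λ.λ.1)
  step 2: λ.λ.λ.λ.λ.1

Term B:
  start: (λ.λ.λ.(λ.0) (λ.3) (0 2)) (λ.λ.λ.1)
  step 1: λ.λ.(λ.0) (λ.λ.λ.λ.1) (0 (λ.λ.λ.1))
  step 2: λ.λ.(λ.λ.λ.λ.1) (0 (λ.λ.λ.1))
  step 3: λ.λ.λ.λ.λ.1

Answer: SAME — A ⇓ λ.λ.λ.λ.λ.1, B ⇓ λ.λ.λ.λ.λ.1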